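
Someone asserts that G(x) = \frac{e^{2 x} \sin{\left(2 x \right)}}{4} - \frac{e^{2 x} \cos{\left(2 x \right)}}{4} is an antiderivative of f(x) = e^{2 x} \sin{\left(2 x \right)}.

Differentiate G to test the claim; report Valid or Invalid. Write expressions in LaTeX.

Valid - differentiating G returns exactly f.

d/dx[G] = e^{2 x} \sin{\left(2 x \right)}
This equals f(x) exactly, so the claim holds.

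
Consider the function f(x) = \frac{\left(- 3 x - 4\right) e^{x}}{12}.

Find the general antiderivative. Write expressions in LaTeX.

f has the shape u'v + uv' for u = - \frac{x}{4} - \frac{1}{12} and v = e^{x} — it is the derivative of the product u*v.
Check: d/dx[\frac{\left(- 3 x - 1\right) e^{x}}{12}] = - \frac{x e^{x}}{4} - \frac{e^{x}}{3}, which equals f(x).

F(x) = \frac{\left(- 3 x - 1\right) e^{x}}{12} + C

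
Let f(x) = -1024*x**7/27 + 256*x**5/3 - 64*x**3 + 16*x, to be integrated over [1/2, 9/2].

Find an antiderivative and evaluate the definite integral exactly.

f matches the chain-rule pattern g'(h)*h' with inner function h(x) = 1 - 4*x**2/3; substituting u = h(x) collapses the integral.
F(x) = -128*x**8/27 + 128*x**6/9 - 16*x**4 + 8*x**2 is an antiderivative of f.
Check: d/dx[-128*x**8/27 + 128*x**6/9 - 16*x**4 + 8*x**2] = -1024*x**7/27 + 256*x**5/3 - 64*x**3 + 16*x = f(x).
F(9/2) = -1370925/2; F(1/2) = 65/54.
Integral = F(9/2) - F(1/2) = -18507520/27.

Antiderivative: F(x) = -128*x**8/27 + 128*x**6/9 - 16*x**4 + 8*x**2; value = -18507520/27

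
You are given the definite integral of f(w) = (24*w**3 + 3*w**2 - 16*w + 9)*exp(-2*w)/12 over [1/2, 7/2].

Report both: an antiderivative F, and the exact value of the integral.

Recognize the product-rule pattern: f = u'v + uv' with u = -w**3 - 13*w**2/8 - 23*w/24 - 41/48, v = exp(-2*w), so integration by parts undoes it.
F(w) = (-48*w**3 - 78*w**2 - 46*w - 41)*exp(-2*w)/48 is an antiderivative of f.
Check: d/dw[(-48*w**3 - 78*w**2 - 46*w - 41)*exp(-2*w)/48] = (24*w**3 + 3*w**2 - 16*w + 9)*exp(-2*w)/12 = f(w).
F(7/2) = -6431*exp(-7)/96; F(1/2) = -179*exp(-1)/96.
Integral = F(7/2) - F(1/2) = -6431*exp(-7)/96 + 179*exp(-1)/96.

Antiderivative: F(w) = (-48*w**3 - 78*w**2 - 46*w - 41)*exp(-2*w)/48; value = -6431*exp(-7)/96 + 179*exp(-1)/96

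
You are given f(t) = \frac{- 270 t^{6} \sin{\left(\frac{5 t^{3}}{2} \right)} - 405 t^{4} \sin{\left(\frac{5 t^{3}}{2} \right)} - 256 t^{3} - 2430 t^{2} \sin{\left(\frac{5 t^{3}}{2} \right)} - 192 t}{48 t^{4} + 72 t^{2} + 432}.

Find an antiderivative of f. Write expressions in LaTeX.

A first test for any F(t): its t-derivative must equal f(t) identically.
Check: d/dt[\frac{- 16 \log{\left(\frac{2 t^{4}}{3} + t^{2} + 6 \right)} + 9 \cos{\left(\frac{5 t^{3}}{2} \right)}}{12}] = \frac{- 270 t^{6} \sin{\left(\frac{5 t^{3}}{2} \right)} - 405 t^{4} \sin{\left(\frac{5 t^{3}}{2} \right)} - 256 t^{3} - 2430 t^{2} \sin{\left(\frac{5 t^{3}}{2} \right)} - 192 t}{48 t^{4} + 72 t^{2} + 432} = f(t).

An antiderivative is F(t) = \frac{- 16 \log{\left(\frac{2 t^{4}}{3} + t^{2} + 6 \right)} + 9 \cos{\left(\frac{5 t^{3}}{2} \right)}}{12}.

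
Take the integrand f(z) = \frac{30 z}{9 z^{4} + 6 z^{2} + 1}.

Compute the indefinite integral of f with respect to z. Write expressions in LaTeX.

f matches the chain-rule pattern g'(h)*h' with inner function h(z) = \frac{3 z^{2}}{2} + \frac{1}{2}; substituting u = h(z) collapses the integral.
Check: d/dz[- \frac{5}{3 z^{2} + 1}] = \frac{30 z}{9 z^{4} + 6 z^{2} + 1} = f(z).

F(z) = - \frac{5}{3 z^{2} + 1} + C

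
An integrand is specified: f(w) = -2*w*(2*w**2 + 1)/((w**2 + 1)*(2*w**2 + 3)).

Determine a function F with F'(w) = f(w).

An antiderivative is F(w) = -2*log(w**2 + 3/2) + log(4*w**2 + 4).

For F(w) to be correct the identity F'(w) - f(w) = 0 must hold.
Check: d/dw[-2*log(w**2 + 3/2) + log(4*w**2 + 4)] = (-4*w**3 - 2*w)/(2*w**4 + 5*w**2 + 3), which equals f(w).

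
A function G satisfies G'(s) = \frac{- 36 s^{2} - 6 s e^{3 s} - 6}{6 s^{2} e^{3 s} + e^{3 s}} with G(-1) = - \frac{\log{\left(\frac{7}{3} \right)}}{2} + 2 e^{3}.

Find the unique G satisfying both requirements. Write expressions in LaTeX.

G(s) = - \frac{\log{\left(2 s^{2} + \frac{1}{3} \right)}}{2} + 2 e^{- 3 s}

Whatever form G(s) takes, its d/ds must return the stated G'(s).
A general antiderivative is - \frac{\log{\left(2 s^{2} + \frac{1}{3} \right)}}{2} + 2 e^{- 3 s} + C.
The condition gives C = - \frac{\log{\left(\frac{7}{3} \right)}}{2} + 2 e^{3} - (- \frac{\log{\left(\frac{7}{3} \right)}}{2} + 2 e^{3}) = 0.
So G(s) = - \frac{\log{\left(2 s^{2} + \frac{1}{3} \right)}}{2} + 2 e^{- 3 s}.
Check: d/ds[- \frac{\log{\left(2 s^{2} + \frac{1}{3} \right)}}{2} + 2 e^{- 3 s}] = \frac{- 36 s^{2} - 6 s e^{3 s} - 6}{6 s^{2} e^{3 s} + e^{3 s}} = G'(s).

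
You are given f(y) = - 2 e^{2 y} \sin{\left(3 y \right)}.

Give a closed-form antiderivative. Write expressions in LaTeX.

Check any antiderivative F(y) by computing F'(y) and comparing it with f(y).
Check: d/dy[- \frac{4 e^{2 y} \sin{\left(3 y \right)}}{13} + \frac{6 e^{2 y} \cos{\left(3 y \right)}}{13}] = - 2 e^{2 y} \sin{\left(3 y \right)} = f(y).

An antiderivative is F(y) = - \frac{4 e^{2 y} \sin{\left(3 y \right)}}{13} + \frac{6 e^{2 y} \cos{\left(3 y \right)}}{13}.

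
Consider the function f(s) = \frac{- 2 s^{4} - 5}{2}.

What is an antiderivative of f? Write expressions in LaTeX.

Check any antiderivative F(s) by computing F'(s) and comparing it with f(s).
Check: d/ds[- \frac{s^{5}}{5} - \frac{5 s}{2}] = - s^{4} - \frac{5}{2}, which equals f(s).

An antiderivative is F(s) = - \frac{s^{5}}{5} - \frac{5 s}{2}.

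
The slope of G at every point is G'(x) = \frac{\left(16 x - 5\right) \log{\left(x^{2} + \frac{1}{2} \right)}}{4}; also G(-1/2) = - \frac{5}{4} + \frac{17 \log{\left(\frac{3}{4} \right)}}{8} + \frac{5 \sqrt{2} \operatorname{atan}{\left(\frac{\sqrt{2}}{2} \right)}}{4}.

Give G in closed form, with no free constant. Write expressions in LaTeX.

Any candidate G(x) must reproduce the stated G'(x) exactly.
A general antiderivative is - 2 x^{2} + \frac{5 x}{2} + \left(2 x^{2} - \frac{5 x}{4}\right) \log{\left(x^{2} + \frac{1}{2} \right)} + \log{\left(x^{2} + \frac{1}{2} \right)} - \frac{5 \sqrt{2} \operatorname{atan}{\left(\sqrt{2} x \right)}}{4} + C.
The condition gives C = - \frac{5}{4} + \frac{17 \log{\left(\frac{3}{4} \right)}}{8} + \frac{5 \sqrt{2} \operatorname{atan}{\left(\frac{\sqrt{2}}{2} \right)}}{4} - (- \frac{7}{4} + \frac{17 \log{\left(\frac{3}{4} \right)}}{8} + \frac{5 \sqrt{2} \operatorname{atan}{\left(\frac{\sqrt{2}}{2} \right)}}{4}) = \frac{1}{2}.
So G(x) = - 2 x^{2} + \frac{5 x}{2} + \left(2 x^{2} - \frac{5 x}{4}\right) \log{\left(x^{2} + \frac{1}{2} \right)} + \log{\left(x^{2} + \frac{1}{2} \right)} - \frac{5 \sqrt{2} \operatorname{atan}{\left(\sqrt{2} x \right)}}{4} + \frac{1}{2}.
Check: d/dx[- 2 x^{2} + \frac{5 x}{2} + \left(2 x^{2} - \frac{5 x}{4}\right) \log{\left(x^{2} + \frac{1}{2} \right)} + \log{\left(x^{2} + \frac{1}{2} \right)} - \frac{5 \sqrt{2} \operatorname{atan}{\left(\sqrt{2} x \right)}}{4} + \frac{1}{2}] = 4 x \log{\left(x^{2} + \frac{1}{2} \right)} - \frac{5 \log{\left(x^{2} + \frac{1}{2} \right)}}{4}, which equals G'(x).

G(x) = - 2 x^{2} + \frac{5 x}{2} + \left(2 x^{2} - \frac{5 x}{4}\right) \log{\left(x^{2} + \frac{1}{2} \right)} + \log{\left(x^{2} + \frac{1}{2} \right)} - \frac{5 \sqrt{2} \operatorname{atan}{\left(\sqrt{2} x \right)}}{4} + \frac{1}{2}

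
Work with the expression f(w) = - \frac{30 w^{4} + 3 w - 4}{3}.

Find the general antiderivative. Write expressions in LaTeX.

F(w) = - \frac{w \left(12 w^{4} + 3 w - 8\right)}{6} + C

Check any antiderivative F(w) by computing F'(w) and comparing it with f(w).
Check: d/dw[- \frac{w \left(12 w^{4} + 3 w - 8\right)}{6}] = - 10 w^{4} - w + \frac{4}{3}, which equals f(w).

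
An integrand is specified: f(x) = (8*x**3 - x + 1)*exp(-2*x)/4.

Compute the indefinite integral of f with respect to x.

F(x) = -(16*x**3 + 24*x**2 + 22*x + 13)*exp(-2*x)/16 + C

Recognize the product-rule pattern: f = u'v + uv' with u = -x**3 - 3*x**2/2 - 11*x/8 - 13/16, v = exp(-2*x), so integration by parts undoes it.
Check: d/dx[-(16*x**3 + 24*x**2 + 22*x + 13)*exp(-2*x)/16] = (8*x**3 - x + 1)*exp(-2*x)/4 = f(x).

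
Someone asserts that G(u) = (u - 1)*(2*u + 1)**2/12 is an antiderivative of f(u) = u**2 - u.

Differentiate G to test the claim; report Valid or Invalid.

Invalid: d/du[G] - f = u - 1/4, which is not 0.

d/du[G] = u**2 - 1/4
d/du[G] - f(u) = u - 1/4 != 0.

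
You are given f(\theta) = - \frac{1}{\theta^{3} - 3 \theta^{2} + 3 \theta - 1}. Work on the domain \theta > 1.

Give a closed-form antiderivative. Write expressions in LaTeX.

Any candidate F(\theta) must reproduce f(\theta) exactly when differentiated.
Check: d/d\theta[\frac{2}{4 \theta^{2} - 8 \theta + 4}] = - \frac{1}{\theta^{3} - 3 \theta^{2} + 3 \theta - 1} = f(\theta).

An antiderivative is F(\theta) = \frac{2}{4 \theta^{2} - 8 \theta + 4}.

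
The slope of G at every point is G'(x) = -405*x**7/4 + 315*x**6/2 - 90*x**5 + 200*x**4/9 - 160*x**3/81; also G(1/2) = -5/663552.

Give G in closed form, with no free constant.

G(x) = -405*x**8/32 + 45*x**7/2 - 15*x**6 + 40*x**5/9 - 40*x**4/81

The substitution u = 3*x**2/2 - 2*x/3 works: G'(x) is exactly (dG/du)*(du/dx) for that inner function.
A general antiderivative is -5*(3*x**2/2 - 2*x/3)**4/2 + C.
The condition gives C = -5/663552 - (-5/663552) = 0.
So G(x) = -405*x**8/32 + 45*x**7/2 - 15*x**6 + 40*x**5/9 - 40*x**4/81.
Check: d/dx[-405*x**8/32 + 45*x**7/2 - 15*x**6 + 40*x**5/9 - 40*x**4/81] = -405*x**7/4 + 315*x**6/2 - 90*x**5 + 200*x**4/9 - 160*x**3/81 = G'(x).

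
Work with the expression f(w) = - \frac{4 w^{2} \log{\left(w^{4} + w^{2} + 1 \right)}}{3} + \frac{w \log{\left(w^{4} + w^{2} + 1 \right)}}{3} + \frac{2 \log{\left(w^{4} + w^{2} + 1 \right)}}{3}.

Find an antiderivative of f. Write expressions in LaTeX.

An antiderivative is F(w) = - \frac{48 w^{3} \log{\left(w^{4} + w^{2} + 1 \right)} - 64 w^{3} - 18 w^{2} \log{\left(w^{4} + w^{2} + 1 \right)} + 36 w^{2} - 72 w \log{\left(w^{4} + w^{2} + 1 \right)} + 384 w + 75 \log{\left(w^{2} - w + 1 \right)} - 93 \log{\left(w^{2} + w + 1 \right)} - 90 \sqrt{3} \operatorname{atan}{\left(\frac{2 \sqrt{3} w}{3} - \frac{\sqrt{3}}{3} \right)} - 54 \sqrt{3} \operatorname{atan}{\left(\frac{2 \sqrt{3} w}{3} + \frac{\sqrt{3}}{3} \right)}}{108}.

The integrand splits into summands that can be handled one at a time.
Check: d/dw[- \frac{48 w^{3} \log{\left(w^{4} + w^{2} + 1 \right)} - 64 w^{3} - 18 w^{2} \log{\left(w^{4} + w^{2} + 1 \right)} + 36 w^{2} - 72 w \log{\left(w^{4} + w^{2} + 1 \right)} + 384 w + 75 \log{\left(w^{2} - w + 1 \right)} - 93 \log{\left(w^{2} + w + 1 \right)} - 90 \sqrt{3} \operatorname{atan}{\left(\frac{2 \sqrt{3} w}{3} - \frac{\sqrt{3}}{3} \right)} - 54 \sqrt{3} \operatorname{atan}{\left(\frac{2 \sqrt{3} w}{3} + \frac{\sqrt{3}}{3} \right)}}{108}] = - \frac{4 w^{2} \log{\left(w^{4} + w^{2} + 1 \right)}}{3} + \frac{w \log{\left(w^{4} + w^{2} + 1 \right)}}{3} + \frac{2 \log{\left(w^{4} + w^{2} + 1 \right)}}{3} = f(w).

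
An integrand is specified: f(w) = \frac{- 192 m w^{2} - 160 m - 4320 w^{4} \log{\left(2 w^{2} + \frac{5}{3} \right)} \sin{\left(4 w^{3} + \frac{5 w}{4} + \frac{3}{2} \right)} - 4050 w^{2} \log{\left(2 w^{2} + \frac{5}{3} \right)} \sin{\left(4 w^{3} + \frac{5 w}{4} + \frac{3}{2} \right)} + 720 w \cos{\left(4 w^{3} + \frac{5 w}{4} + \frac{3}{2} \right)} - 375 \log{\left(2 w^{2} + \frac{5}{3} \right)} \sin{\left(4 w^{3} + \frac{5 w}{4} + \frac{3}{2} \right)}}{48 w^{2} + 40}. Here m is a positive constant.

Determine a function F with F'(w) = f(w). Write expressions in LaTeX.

Whatever form F(w) takes, F'(w) = f(w) is non-negotiable.
Check: d/dw[- 4 m w + \frac{15 \log{\left(2 w^{2} + \frac{5}{3} \right)} \cos{\left(4 w^{3} + \frac{5 w}{4} + \frac{3}{2} \right)}}{2}] = \frac{- 192 m w^{2} - 160 m - 4320 w^{4} \log{\left(2 w^{2} + \frac{5}{3} \right)} \sin{\left(4 w^{3} + \frac{5 w}{4} + \frac{3}{2} \right)} - 4050 w^{2} \log{\left(2 w^{2} + \frac{5}{3} \right)} \sin{\left(4 w^{3} + \frac{5 w}{4} + \frac{3}{2} \right)} + 720 w \cos{\left(4 w^{3} + \frac{5 w}{4} + \frac{3}{2} \right)} - 375 \log{\left(2 w^{2} + \frac{5}{3} \right)} \sin{\left(4 w^{3} + \frac{5 w}{4} + \frac{3}{2} \right)}}{48 w^{2} + 40} = f(w).

An antiderivative is F(w) = - 4 m w + \frac{15 \log{\left(2 w^{2} + \frac{5}{3} \right)} \cos{\left(4 w^{3} + \frac{5 w}{4} + \frac{3}{2} \right)}}{2}.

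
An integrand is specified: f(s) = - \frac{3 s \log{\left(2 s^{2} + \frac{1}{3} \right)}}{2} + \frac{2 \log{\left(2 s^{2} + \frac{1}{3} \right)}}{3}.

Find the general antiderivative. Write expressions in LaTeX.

F(s) = - \frac{3 s^{2} \log{\left(2 s^{2} + \frac{1}{3} \right)}}{4} + \frac{3 s^{2}}{4} + \frac{2 s \log{\left(2 s^{2} + \frac{1}{3} \right)}}{3} - \frac{4 s}{3} - \frac{\log{\left(s^{2} + \frac{1}{6} \right)}}{8} + \frac{2 \sqrt{6} \operatorname{atan}{\left(\sqrt{6} s \right)}}{9} + C

Integrate term by term and add the pieces.
Check: d/ds[- \frac{3 s^{2} \log{\left(2 s^{2} + \frac{1}{3} \right)}}{4} + \frac{3 s^{2}}{4} + \frac{2 s \log{\left(2 s^{2} + \frac{1}{3} \right)}}{3} - \frac{4 s}{3} - \frac{\log{\left(s^{2} + \frac{1}{6} \right)}}{8} + \frac{2 \sqrt{6} \operatorname{atan}{\left(\sqrt{6} s \right)}}{9}] = - \frac{3 s \log{\left(2 s^{2} + \frac{1}{3} \right)}}{2} + \frac{2 \log{\left(2 s^{2} + \frac{1}{3} \right)}}{3} = f(s).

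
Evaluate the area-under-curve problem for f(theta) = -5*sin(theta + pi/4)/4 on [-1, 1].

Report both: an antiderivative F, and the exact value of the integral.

A first test for any F(theta): its theta-derivative must equal f(theta) identically.
F(theta) = 5*cos(theta + pi/4)/4 is an antiderivative of f.
Check: d/dtheta[5*cos(theta + pi/4)/4] = -5*sin(theta + pi/4)/4 = f(theta).
F(1) = 5*cos(pi/4 + 1)/4; F(-1) = 5*sin(pi/4 + 1)/4.
Integral = F(1) - F(-1) = -5*sin(pi/4 + 1)/4 + 5*cos(pi/4 + 1)/4.

Antiderivative: F(theta) = 5*cos(theta + pi/4)/4; value = -5*sin(pi/4 + 1)/4 + 5*cos(pi/4 + 1)/4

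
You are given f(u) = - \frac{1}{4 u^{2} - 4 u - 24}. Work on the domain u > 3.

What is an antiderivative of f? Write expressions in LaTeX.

An antiderivative is F(u) = - \frac{\log{\left(u - 3 \right)}}{20} + \frac{\log{\left(u + 2 \right)}}{20}.

The denominator factors as 4 \left(u - 3\right) \left(u + 2\right); partial fractions split f into directly integrable pieces: \frac{1}{20 \left(u + 2\right)} - \frac{1}{20 \left(u - 3\right)}.
Check: d/du[- \frac{\log{\left(u - 3 \right)}}{20} + \frac{\log{\left(u + 2 \right)}}{20}] = - \frac{1}{4 u^{2} - 4 u - 24} = f(u).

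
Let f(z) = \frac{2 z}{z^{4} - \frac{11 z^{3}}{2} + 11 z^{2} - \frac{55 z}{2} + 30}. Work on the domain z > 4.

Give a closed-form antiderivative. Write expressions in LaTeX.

Factor the denominator (\left(z - 4\right) \left(2 z - 3\right) \left(z^{2} + 5\right)) and decompose: f = \frac{4 \left(2 z - 55\right)}{609 \left(z^{2} + 5\right)} - \frac{48}{145 \left(2 z - 3\right)} + \frac{16}{105 \left(z - 4\right)}; each piece integrates to a log, atan, or power term.
Check: d/dz[\frac{16 \log{\left(z - 4 \right)}}{105} - \frac{24 \log{\left(z - \frac{3}{2} \right)}}{145} + \frac{4 \log{\left(z^{2} + 5 \right)}}{609} - \frac{44 \sqrt{5} \operatorname{atan}{\left(\frac{\sqrt{5} z}{5} \right)}}{609}] = \frac{4 z}{2 z^{4} - 11 z^{3} + 22 z^{2} - 55 z + 60}, which equals f(z).

An antiderivative is F(z) = \frac{16 \log{\left(z - 4 \right)}}{105} - \frac{24 \log{\left(z - \frac{3}{2} \right)}}{145} + \frac{4 \log{\left(z^{2} + 5 \right)}}{609} - \frac{44 \sqrt{5} \operatorname{atan}{\left(\frac{\sqrt{5} z}{5} \right)}}{609}.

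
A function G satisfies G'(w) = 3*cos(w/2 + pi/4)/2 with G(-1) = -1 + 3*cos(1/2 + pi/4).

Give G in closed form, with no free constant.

The proposed G(w) is checked by its d/dw: the result must match the given G'(w).
A general antiderivative is 3*sin(w/2 + pi/4) + C.
The condition gives C = -1 + 3*cos(1/2 + pi/4) - (3*cos(1/2 + pi/4)) = -1.
So G(w) = 3*sin(w/2 + pi/4) - 1.
Check: d/dw[3*sin(w/2 + pi/4) - 1] = 3*cos(w/2 + pi/4)/2 = G'(w).

G(w) = 3*sin(w/2 + pi/4) - 1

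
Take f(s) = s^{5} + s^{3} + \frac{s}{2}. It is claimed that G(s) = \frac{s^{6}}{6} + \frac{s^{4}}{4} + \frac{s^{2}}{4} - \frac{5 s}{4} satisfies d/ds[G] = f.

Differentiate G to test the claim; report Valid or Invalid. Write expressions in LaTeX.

Invalid: d/ds[G] - f = - \frac{5}{4}, which is not 0.

d/ds[G] = s^{5} + s^{3} + \frac{s}{2} - \frac{5}{4}
d/ds[G] - f(s) = - \frac{5}{4} != 0.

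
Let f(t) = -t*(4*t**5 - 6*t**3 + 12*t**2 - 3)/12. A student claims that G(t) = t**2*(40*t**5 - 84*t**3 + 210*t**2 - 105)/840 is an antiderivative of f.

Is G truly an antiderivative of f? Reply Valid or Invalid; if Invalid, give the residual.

d/dt[G] = t**6/3 - t**4/2 + t**3 - t/4
d/dt[G] - f(t) = 2*t**6/3 - t**4 + 2*t**3 - t/2 != 0.

Invalid: d/dt[G] - f = 2*t**6/3 - t**4 + 2*t**3 - t/2, which is not 0.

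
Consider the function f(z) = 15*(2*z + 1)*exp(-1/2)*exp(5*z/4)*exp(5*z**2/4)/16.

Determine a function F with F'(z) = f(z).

An antiderivative is F(z) = 3*exp(-1/2)*exp(5*z/4)*exp(5*z**2/4)/4.

f matches the chain-rule pattern g'(h)*h' with inner function h(z) = 5*z**2/4 + 5*z/4 - 1/2; substituting u = h(z) collapses the integral.
Check: d/dz[3*exp(-1/2)*exp(5*z/4)*exp(5*z**2/4)/4] = (30*z*exp(5*z/4)*exp(5*z**2/4) + 15*exp(5*z/4)*exp(5*z**2/4))*exp(-1/2)/16, which equals f(z).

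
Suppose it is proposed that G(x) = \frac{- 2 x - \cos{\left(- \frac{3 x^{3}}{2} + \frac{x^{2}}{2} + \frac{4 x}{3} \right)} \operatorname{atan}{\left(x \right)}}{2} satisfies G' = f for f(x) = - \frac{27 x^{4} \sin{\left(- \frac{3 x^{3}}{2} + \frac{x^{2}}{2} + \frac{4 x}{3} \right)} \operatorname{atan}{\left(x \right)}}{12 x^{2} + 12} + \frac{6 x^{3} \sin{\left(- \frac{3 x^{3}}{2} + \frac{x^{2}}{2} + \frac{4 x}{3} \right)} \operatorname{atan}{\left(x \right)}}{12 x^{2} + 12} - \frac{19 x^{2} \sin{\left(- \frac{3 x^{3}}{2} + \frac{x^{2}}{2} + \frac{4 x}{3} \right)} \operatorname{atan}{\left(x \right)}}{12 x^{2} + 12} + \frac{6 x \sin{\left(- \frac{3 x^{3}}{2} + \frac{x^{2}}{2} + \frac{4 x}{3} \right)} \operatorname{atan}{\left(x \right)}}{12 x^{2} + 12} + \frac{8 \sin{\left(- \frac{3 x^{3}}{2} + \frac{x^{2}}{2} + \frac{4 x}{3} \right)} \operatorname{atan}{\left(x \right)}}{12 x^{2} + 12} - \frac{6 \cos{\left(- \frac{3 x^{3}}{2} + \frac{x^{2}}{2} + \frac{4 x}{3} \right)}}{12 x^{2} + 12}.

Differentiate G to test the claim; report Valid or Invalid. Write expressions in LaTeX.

Invalid: d/dx[G] - f = -1, which is not 0.

d/dx[G] = \frac{- 27 x^{4} \sin{\left(- \frac{3 x^{3}}{2} + \frac{x^{2}}{2} + \frac{4 x}{3} \right)} \operatorname{atan}{\left(x \right)} + 6 x^{3} \sin{\left(- \frac{3 x^{3}}{2} + \frac{x^{2}}{2} + \frac{4 x}{3} \right)} \operatorname{atan}{\left(x \right)} - 19 x^{2} \sin{\left(- \frac{3 x^{3}}{2} + \frac{x^{2}}{2} + \frac{4 x}{3} \right)} \operatorname{atan}{\left(x \right)} - 12 x^{2} + 6 x \sin{\left(- \frac{3 x^{3}}{2} + \frac{x^{2}}{2} + \frac{4 x}{3} \right)} \operatorname{atan}{\left(x \right)} + 8 \sin{\left(- \frac{3 x^{3}}{2} + \frac{x^{2}}{2} + \frac{4 x}{3} \right)} \operatorname{atan}{\left(x \right)} - 6 \cos{\left(- \frac{3 x^{3}}{2} + \frac{x^{2}}{2} + \frac{4 x}{3} \right)} - 12}{12 x^{2} + 12}
d/dx[G] - f(x) = -1 != 0.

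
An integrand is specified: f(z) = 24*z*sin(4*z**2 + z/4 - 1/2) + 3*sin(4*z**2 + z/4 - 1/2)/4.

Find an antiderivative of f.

f matches the chain-rule pattern g'(h)*h' with inner function h(z) = 4*z**2 + z/4 - 1/2; substituting u = h(z) collapses the integral.
Check: d/dz[-3*cos(4*z**2 + z/4 - 1/2)] = 24*z*sin(4*z**2 + z/4 - 1/2) + 3*sin(4*z**2 + z/4 - 1/2)/4 = f(z).

An antiderivative is F(z) = -3*cos(4*z**2 + z/4 - 1/2).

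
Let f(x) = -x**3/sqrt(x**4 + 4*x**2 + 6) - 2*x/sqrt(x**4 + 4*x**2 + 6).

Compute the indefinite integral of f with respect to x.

The substitution u = x**4 + 4*x**2 + 6 works: f is exactly (dF/du)*(du/dx) for that inner function.
Check: d/dx[-sqrt(x**4 + 4*x**2 + 6)/2] = (-x**3 - 2*x)/sqrt(x**4 + 4*x**2 + 6), which equals f(x).

F(x) = -sqrt(x**4 + 4*x**2 + 6)/2 + C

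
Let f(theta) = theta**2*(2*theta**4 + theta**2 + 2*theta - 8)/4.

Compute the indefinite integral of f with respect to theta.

F(theta) = theta**7/14 + theta**5/20 + theta**4/8 - 2*theta**3/3 + C

Whatever form F(theta) takes, F'(theta) = f(theta) is non-negotiable.
Check: d/dtheta[theta**7/14 + theta**5/20 + theta**4/8 - 2*theta**3/3] = theta**6/2 + theta**4/4 + theta**3/2 - 2*theta**2, which equals f(theta).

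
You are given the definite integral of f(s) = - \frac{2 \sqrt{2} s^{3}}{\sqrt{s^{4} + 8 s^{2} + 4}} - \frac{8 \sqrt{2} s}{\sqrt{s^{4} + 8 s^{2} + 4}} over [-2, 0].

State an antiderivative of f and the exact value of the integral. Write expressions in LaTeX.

Antiderivative: F(s) = - \sqrt{2} \sqrt{s^{4} + 8 s^{2} + 4}; value = - 2 \sqrt{2} + 2 \sqrt{26}

The substitution u = \frac{s^{4}}{2} + 4 s^{2} + 2 works: f is exactly (dF/du)*(du/ds) for that inner function.
F(s) = - \sqrt{2} \sqrt{s^{4} + 8 s^{2} + 4} is an antiderivative of f.
Check: d/ds[- \sqrt{2} \sqrt{s^{4} + 8 s^{2} + 4}] = \frac{- 2 \sqrt{2} s^{3} - 8 \sqrt{2} s}{\sqrt{s^{4} + 8 s^{2} + 4}}, which equals f(s).
F(0) = - 2 \sqrt{2}; F(-2) = - 2 \sqrt{26}.
Integral = F(0) - F(-2) = - 2 \sqrt{2} + 2 \sqrt{26}.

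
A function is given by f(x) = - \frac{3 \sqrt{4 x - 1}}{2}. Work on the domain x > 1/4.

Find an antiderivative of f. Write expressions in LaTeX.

An antiderivative is F(x) = - \frac{\left(4 x - 1\right)^{\frac{3}{2}}}{4}.

Any candidate F(x) must reproduce f(x) exactly when differentiated.
Check: d/dx[- \frac{\left(4 x - 1\right)^{\frac{3}{2}}}{4}] = - \frac{3 \sqrt{4 x - 1}}{2} = f(x).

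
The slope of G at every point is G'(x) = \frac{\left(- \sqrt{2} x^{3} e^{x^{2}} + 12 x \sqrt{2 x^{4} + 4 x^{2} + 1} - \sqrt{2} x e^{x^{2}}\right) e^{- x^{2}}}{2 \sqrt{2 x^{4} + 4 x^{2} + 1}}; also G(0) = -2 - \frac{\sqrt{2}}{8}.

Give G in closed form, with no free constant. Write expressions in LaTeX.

G(x) = \frac{\left(- \sqrt{2} \sqrt{2 x^{4} + 4 x^{2} + 1} e^{x^{2}} + 8 e^{x^{2}} - 24\right) e^{- x^{2}}}{8}

Differentiate the proposed G(x) back; it has to land on the given G'(x).
A general antiderivative is - \frac{\sqrt{x^{4} + 2 x^{2} + \frac{1}{2}}}{4} - 3 e^{- x^{2}} + C.
The condition gives C = -2 - \frac{\sqrt{2}}{8} - (-3 - \frac{\sqrt{2}}{8}) = 1.
So G(x) = \frac{\left(- \sqrt{2} \sqrt{2 x^{4} + 4 x^{2} + 1} e^{x^{2}} + 8 e^{x^{2}} - 24\right) e^{- x^{2}}}{8}.
Check: d/dx[\frac{\left(- \sqrt{2} \sqrt{2 x^{4} + 4 x^{2} + 1} e^{x^{2}} + 8 e^{x^{2}} - 24\right) e^{- x^{2}}}{8}] = \frac{\left(- \sqrt{2} x^{3} e^{x^{2}} + 12 x \sqrt{2 x^{4} + 4 x^{2} + 1} - \sqrt{2} x e^{x^{2}}\right) e^{- x^{2}}}{2 \sqrt{2 x^{4} + 4 x^{2} + 1}} = G'(x).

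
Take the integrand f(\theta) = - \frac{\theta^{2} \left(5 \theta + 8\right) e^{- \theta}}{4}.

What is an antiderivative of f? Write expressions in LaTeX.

An antiderivative is F(\theta) = \frac{\left(5 \theta^{3} + 23 \theta^{2} + 46 \theta + 46\right) e^{- \theta}}{4}.

f has the shape u'v + uv' for u = \frac{5 \theta^{3}}{4} + \frac{23 \theta^{2}}{4} + \frac{23 \theta}{2} + \frac{23}{2} and v = e^{- \theta} — it is the derivative of the product u*v.
Check: d/d\theta[\frac{\left(5 \theta^{3} + 23 \theta^{2} + 46 \theta + 46\right) e^{- \theta}}{4}] = \frac{\left(- 5 \theta^{3} - 8 \theta^{2}\right) e^{- \theta}}{4}, which equals f(\theta).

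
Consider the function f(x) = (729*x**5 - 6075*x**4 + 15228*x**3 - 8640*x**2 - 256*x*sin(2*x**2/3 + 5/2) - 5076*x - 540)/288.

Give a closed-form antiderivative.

A candidate is checked by its d/dx: the result must match f(x).
Check: d/dx[(3*(3*x**2 - 10*x - 2)**3 + 128*cos(2*x**2/3 + 5/2))/192] = 81*x**5/32 - 675*x**4/32 + 423*x**3/8 - 30*x**2 - 8*x*sin(2*x**2/3 + 5/2)/9 - 141*x/8 - 15/8, which equals f(x).

An antiderivative is F(x) = (3*(3*x**2 - 10*x - 2)**3 + 128*cos(2*x**2/3 + 5/2))/192.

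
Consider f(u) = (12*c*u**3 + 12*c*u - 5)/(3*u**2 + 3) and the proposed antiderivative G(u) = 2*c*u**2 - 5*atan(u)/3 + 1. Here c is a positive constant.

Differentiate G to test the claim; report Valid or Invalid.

d/du[G] = (12*c*u**3 + 12*c*u - 5)/(3*u**2 + 3)
This equals f(u) exactly, so the claim holds.

Valid: G'(u) = f(u).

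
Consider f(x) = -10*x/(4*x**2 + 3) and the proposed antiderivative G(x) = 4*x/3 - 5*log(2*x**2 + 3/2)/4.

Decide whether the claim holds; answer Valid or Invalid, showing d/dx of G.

Invalid: d/dx[G] - f = 4/3, which is not 0.

d/dx[G] = (16*x**2 - 30*x + 12)/(12*x**2 + 9)
d/dx[G] - f(x) = 4/3 != 0.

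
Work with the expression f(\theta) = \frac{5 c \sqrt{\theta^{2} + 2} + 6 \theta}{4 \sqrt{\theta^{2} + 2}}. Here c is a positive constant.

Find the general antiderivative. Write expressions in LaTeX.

F(\theta) = \frac{5 c \theta}{4} + \frac{3 \sqrt{\theta^{2} + 2}}{2} + C

Any candidate F(\theta) must reproduce f(\theta) exactly when differentiated.
Check: d/d\theta[\frac{5 c \theta}{4} + \frac{3 \sqrt{\theta^{2} + 2}}{2}] = \frac{5 c \sqrt{\theta^{2} + 2} + 6 \theta}{4 \sqrt{\theta^{2} + 2}} = f(\theta).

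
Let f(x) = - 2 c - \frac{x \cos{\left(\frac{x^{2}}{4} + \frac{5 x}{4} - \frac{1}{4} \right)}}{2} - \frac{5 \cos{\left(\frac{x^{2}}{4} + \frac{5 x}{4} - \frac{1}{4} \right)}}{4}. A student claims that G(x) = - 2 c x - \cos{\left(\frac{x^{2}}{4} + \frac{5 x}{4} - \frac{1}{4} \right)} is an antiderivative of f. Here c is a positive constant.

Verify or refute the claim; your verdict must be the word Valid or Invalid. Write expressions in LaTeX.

Invalid: d/dx[G] - f = \frac{x \sin{\left(\frac{x^{2}}{4} + \frac{5 x}{4} - \frac{1}{4} \right)}}{2} + \frac{x \cos{\left(\frac{x^{2}}{4} + \frac{5 x}{4} - \frac{1}{4} \right)}}{2} + \frac{5 \sin{\left(\frac{x^{2}}{4} + \frac{5 x}{4} - \frac{1}{4} \right)}}{4} + \frac{5 \cos{\left(\frac{x^{2}}{4} + \frac{5 x}{4} - \frac{1}{4} \right)}}{4}, which is not 0.

d/dx[G] = - 2 c + \frac{x \sin{\left(\frac{x^{2}}{4} + \frac{5 x}{4} - \frac{1}{4} \right)}}{2} + \frac{5 \sin{\left(\frac{x^{2}}{4} + \frac{5 x}{4} - \frac{1}{4} \right)}}{4}
d/dx[G] - f(x) = \frac{x \sin{\left(\frac{x^{2}}{4} + \frac{5 x}{4} - \frac{1}{4} \right)}}{2} + \frac{x \cos{\left(\frac{x^{2}}{4} + \frac{5 x}{4} - \frac{1}{4} \right)}}{2} + \frac{5 \sin{\left(\frac{x^{2}}{4} + \frac{5 x}{4} - \frac{1}{4} \right)}}{4} + \frac{5 \cos{\left(\frac{x^{2}}{4} + \frac{5 x}{4} - \frac{1}{4} \right)}}{4} != 0.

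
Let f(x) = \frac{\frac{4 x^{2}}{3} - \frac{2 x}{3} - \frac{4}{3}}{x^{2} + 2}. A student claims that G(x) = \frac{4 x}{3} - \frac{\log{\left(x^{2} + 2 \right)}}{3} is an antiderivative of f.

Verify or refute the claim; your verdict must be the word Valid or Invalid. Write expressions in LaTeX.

Invalid: d/dx[G] - f = \frac{4}{x^{2} + 2}, which is not 0.

d/dx[G] = \frac{4 x^{2} - 2 x + 8}{3 x^{2} + 6}
d/dx[G] - f(x) = \frac{4}{x^{2} + 2} != 0.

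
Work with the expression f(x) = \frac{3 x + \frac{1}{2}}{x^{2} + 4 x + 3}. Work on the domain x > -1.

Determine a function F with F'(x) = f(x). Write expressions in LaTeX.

An antiderivative is F(x) = - \frac{5 \log{\left(x + 1 \right)}}{4} + \frac{17 \log{\left(x + 3 \right)}}{4}.

The denominator factors as 2 \left(x + 1\right) \left(x + 3\right); partial fractions split f into directly integrable pieces: \frac{17}{4 \left(x + 3\right)} - \frac{5}{4 \left(x + 1\right)}.
Check: d/dx[- \frac{5 \log{\left(x + 1 \right)}}{4} + \frac{17 \log{\left(x + 3 \right)}}{4}] = \frac{6 x + 1}{2 x^{2} + 8 x + 6}, which equals f(x).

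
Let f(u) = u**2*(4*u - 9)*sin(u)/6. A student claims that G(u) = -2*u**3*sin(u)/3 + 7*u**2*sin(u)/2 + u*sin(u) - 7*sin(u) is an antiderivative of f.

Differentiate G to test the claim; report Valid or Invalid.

d/du[G] = -2*u**3*cos(u)/3 - 2*u**2*sin(u) + 7*u**2*cos(u)/2 + 7*u*sin(u) + u*cos(u) + sin(u) - 7*cos(u)
d/du[G] - f(u) = -2*u**3*sin(u)/3 - 2*u**3*cos(u)/3 - u**2*sin(u)/2 + 7*u**2*cos(u)/2 + 7*u*sin(u) + u*cos(u) + sin(u) - 7*cos(u) != 0.

Invalid: d/du[G] - f = -2*u**3*sin(u)/3 - 2*u**3*cos(u)/3 - u**2*sin(u)/2 + 7*u**2*cos(u)/2 + 7*u*sin(u) + u*cos(u) + sin(u) - 7*cos(u), which is not 0.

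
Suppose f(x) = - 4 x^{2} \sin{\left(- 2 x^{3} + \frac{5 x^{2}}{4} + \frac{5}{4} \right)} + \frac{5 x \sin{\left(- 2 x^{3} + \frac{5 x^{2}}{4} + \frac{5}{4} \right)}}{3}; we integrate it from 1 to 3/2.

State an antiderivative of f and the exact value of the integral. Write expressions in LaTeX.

Antiderivative: F(x) = - \frac{2 \cos{\left(- 2 x^{3} + \frac{5 x^{2}}{4} + \frac{5}{4} \right)}}{3}; value = \frac{2 \cos{\left(\frac{1}{2} \right)}}{3} - \frac{2 \cos{\left(\frac{43}{16} \right)}}{3}

The substitution u = - 2 x^{3} + \frac{5 x^{2}}{4} + \frac{5}{4} works: f is exactly (dF/du)*(du/dx) for that inner function.
F(x) = - \frac{2 \cos{\left(- 2 x^{3} + \frac{5 x^{2}}{4} + \frac{5}{4} \right)}}{3} is an antiderivative of f.
Check: d/dx[- \frac{2 \cos{\left(- 2 x^{3} + \frac{5 x^{2}}{4} + \frac{5}{4} \right)}}{3}] = - 4 x^{2} \sin{\left(- 2 x^{3} + \frac{5 x^{2}}{4} + \frac{5}{4} \right)} + \frac{5 x \sin{\left(- 2 x^{3} + \frac{5 x^{2}}{4} + \frac{5}{4} \right)}}{3} = f(x).
F(3/2) = - \frac{2 \cos{\left(\frac{43}{16} \right)}}{3}; F(1) = - \frac{2 \cos{\left(\frac{1}{2} \right)}}{3}.
Integral = F(3/2) - F(1) = \frac{2 \cos{\left(\frac{1}{2} \right)}}{3} - \frac{2 \cos{\left(\frac{43}{16} \right)}}{3}.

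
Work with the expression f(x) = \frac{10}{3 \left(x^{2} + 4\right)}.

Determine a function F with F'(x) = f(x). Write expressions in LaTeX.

Whatever form F(x) takes, F'(x) = f(x) is non-negotiable.
Check: d/dx[\frac{5 \operatorname{atan}{\left(\frac{x}{2} \right)}}{3}] = \frac{10}{3 x^{2} + 12}, which equals f(x).

An antiderivative is F(x) = \frac{5 \operatorname{atan}{\left(\frac{x}{2} \right)}}{3}.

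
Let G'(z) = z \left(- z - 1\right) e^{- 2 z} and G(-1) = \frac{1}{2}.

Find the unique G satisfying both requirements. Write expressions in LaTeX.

G'(z) has the shape u'v + uv' for u = \frac{z^{2}}{2} + z + \frac{1}{2} and v = e^{- 2 z} — it is the derivative of the product u*v.
A general antiderivative is \frac{\left(z^{2} + 2 z + 1\right) e^{- 2 z}}{2} + C.
The condition gives C = \frac{1}{2} - (0) = \frac{1}{2}.
So G(z) = \frac{z^{2} e^{- 2 z}}{2} + z e^{- 2 z} + \frac{1}{2} + \frac{e^{- 2 z}}{2}.
Check: d/dz[\frac{z^{2} e^{- 2 z}}{2} + z e^{- 2 z} + \frac{1}{2} + \frac{e^{- 2 z}}{2}] = \left(- z^{2} - z\right) e^{- 2 z}, which equals G'(z).

G(z) = \frac{z^{2} e^{- 2 z}}{2} + z e^{- 2 z} + \frac{1}{2} + \frac{e^{- 2 z}}{2}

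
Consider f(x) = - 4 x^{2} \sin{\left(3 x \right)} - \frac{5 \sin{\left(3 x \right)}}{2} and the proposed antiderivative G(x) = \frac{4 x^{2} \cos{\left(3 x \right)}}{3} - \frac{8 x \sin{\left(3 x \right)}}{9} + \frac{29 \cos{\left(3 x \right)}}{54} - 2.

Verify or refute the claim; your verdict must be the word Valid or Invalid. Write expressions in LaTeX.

Valid: G'(x) = f(x).

d/dx[G] = - 4 x^{2} \sin{\left(3 x \right)} - \frac{5 \sin{\left(3 x \right)}}{2}
This equals f(x) exactly, so the claim holds.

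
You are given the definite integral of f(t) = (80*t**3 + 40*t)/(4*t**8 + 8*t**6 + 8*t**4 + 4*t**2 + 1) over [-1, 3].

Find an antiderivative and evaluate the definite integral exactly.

The substitution u = t**4 + t**2 + 1/2 works: f is exactly (dF/du)*(du/dt) for that inner function.
F(t) = -10/(2*t**4 + 2*t**2 + 1) is an antiderivative of f.
Check: d/dt[-10/(2*t**4 + 2*t**2 + 1)] = (80*t**3 + 40*t)/(4*t**8 + 8*t**6 + 8*t**4 + 4*t**2 + 1) = f(t).
F(3) = -10/181; F(-1) = -2.
Integral = F(3) - F(-1) = 352/181.

Antiderivative: F(t) = -10/(2*t**4 + 2*t**2 + 1); value = 352/181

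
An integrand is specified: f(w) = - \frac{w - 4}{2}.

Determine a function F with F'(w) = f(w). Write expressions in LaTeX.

Whatever form F(w) takes, F'(w) = f(w) is non-negotiable.
Check: d/dw[- \frac{w^{2}}{4} + 2 w] = 2 - \frac{w}{2}, which equals f(w).

An antiderivative is F(w) = - \frac{w^{2}}{4} + 2 w.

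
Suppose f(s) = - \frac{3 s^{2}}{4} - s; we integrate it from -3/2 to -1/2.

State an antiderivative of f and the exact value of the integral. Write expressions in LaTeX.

Antiderivative: F(s) = - \frac{s^{3}}{4} - \frac{s^{2}}{2}; value = \frac{3}{16}

Integrate term by term and add the pieces.
F(s) = - \frac{s^{3}}{4} - \frac{s^{2}}{2} is an antiderivative of f.
Check: d/ds[- \frac{s^{3}}{4} - \frac{s^{2}}{2}] = - \frac{3 s^{2}}{4} - s = f(s).
F(-1/2) = - \frac{3}{32}; F(-3/2) = - \frac{9}{32}.
Integral = F(-1/2) - F(-3/2) = \frac{3}{16}.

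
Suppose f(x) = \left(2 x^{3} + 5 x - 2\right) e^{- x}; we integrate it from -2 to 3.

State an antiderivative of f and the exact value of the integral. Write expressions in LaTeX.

Antiderivative: F(x) = \left(- 2 x^{3} - 6 x^{2} - 17 x - 15\right) e^{- x}; value = - 11 e^{2} - \frac{174}{e^{3}}

f has the shape u'v + uv' for u = - 2 x^{3} - 6 x^{2} - 17 x - 15 and v = e^{- x} — it is the derivative of the product u*v.
F(x) = \left(- 2 x^{3} - 6 x^{2} - 17 x - 15\right) e^{- x} is an antiderivative of f.
Check: d/dx[\left(- 2 x^{3} - 6 x^{2} - 17 x - 15\right) e^{- x}] = \left(2 x^{3} + 5 x - 2\right) e^{- x} = f(x).
F(3) = - \frac{174}{e^{3}}; F(-2) = 11 e^{2}.
Integral = F(3) - F(-2) = - 11 e^{2} - \frac{174}{e^{3}}.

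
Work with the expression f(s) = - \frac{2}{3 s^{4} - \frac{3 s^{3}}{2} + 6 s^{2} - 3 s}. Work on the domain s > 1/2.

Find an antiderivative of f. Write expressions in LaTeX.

The denominator factors as 3 s \left(2 s - 1\right) \left(s^{2} + 2\right); partial fractions split f into directly integrable pieces: - \frac{2 \left(s - 4\right)}{27 \left(s^{2} + 2\right)} - \frac{32}{27 \left(2 s - 1\right)} + \frac{2}{3 s}.
Check: d/ds[\frac{18 \log{\left(s \right)} - 16 \log{\left(s - \frac{1}{2} \right)} - \log{\left(s^{2} + 2 \right)} + 4 \sqrt{2} \operatorname{atan}{\left(\frac{\sqrt{2} s}{2} \right)}}{27}] = - \frac{4}{6 s^{4} - 3 s^{3} + 12 s^{2} - 6 s}, which equals f(s).

An antiderivative is F(s) = \frac{18 \log{\left(s \right)} - 16 \log{\left(s - \frac{1}{2} \right)} - \log{\left(s^{2} + 2 \right)} + 4 \sqrt{2} \operatorname{atan}{\left(\frac{\sqrt{2} s}{2} \right)}}{27}.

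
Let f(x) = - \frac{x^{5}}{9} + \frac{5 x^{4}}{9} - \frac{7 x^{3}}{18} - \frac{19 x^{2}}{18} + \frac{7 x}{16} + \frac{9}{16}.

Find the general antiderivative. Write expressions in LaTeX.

F(x) = \frac{\left(- \frac{x^{2}}{3} + \frac{2 x}{3} + \frac{3}{4}\right)^{3}}{2} + C

f matches the chain-rule pattern g'(h)*h' with inner function h(x) = - \frac{x^{2}}{3} + \frac{2 x}{3} + \frac{3}{4}; substituting u = h(x) collapses the integral.
Check: d/dx[\frac{\left(- \frac{x^{2}}{3} + \frac{2 x}{3} + \frac{3}{4}\right)^{3}}{2}] = - \frac{x^{5}}{9} + \frac{5 x^{4}}{9} - \frac{7 x^{3}}{18} - \frac{19 x^{2}}{18} + \frac{7 x}{16} + \frac{9}{16} = f(x).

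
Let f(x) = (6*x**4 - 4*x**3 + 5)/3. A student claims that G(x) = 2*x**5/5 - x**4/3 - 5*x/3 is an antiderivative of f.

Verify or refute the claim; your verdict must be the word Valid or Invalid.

d/dx[G] = 2*x**4 - 4*x**3/3 - 5/3
d/dx[G] - f(x) = -10/3 != 0.

Invalid: d/dx[G] - f = -10/3, which is not 0.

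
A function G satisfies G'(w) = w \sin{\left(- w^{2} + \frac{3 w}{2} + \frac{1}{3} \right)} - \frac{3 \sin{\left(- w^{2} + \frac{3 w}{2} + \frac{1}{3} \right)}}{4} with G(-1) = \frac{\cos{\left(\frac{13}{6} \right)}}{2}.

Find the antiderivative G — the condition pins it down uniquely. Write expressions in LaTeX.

G(w) = \frac{\cos{\left(- w^{2} + \frac{3 w}{2} + \frac{1}{3} \right)}}{2}

G'(w) matches the chain-rule pattern g'(h)*h' with inner function h(w) = - w^{2} + \frac{3 w}{2} + \frac{1}{3}; substituting u = h(w) collapses the integral.
A general antiderivative is \frac{\cos{\left(- w^{2} + \frac{3 w}{2} + \frac{1}{3} \right)}}{2} + C.
The condition gives C = \frac{\cos{\left(\frac{13}{6} \right)}}{2} - (\frac{\cos{\left(\frac{13}{6} \right)}}{2}) = 0.
So G(w) = \frac{\cos{\left(- w^{2} + \frac{3 w}{2} + \frac{1}{3} \right)}}{2}.
Check: d/dw[\frac{\cos{\left(- w^{2} + \frac{3 w}{2} + \frac{1}{3} \right)}}{2}] = w \sin{\left(- w^{2} + \frac{3 w}{2} + \frac{1}{3} \right)} - \frac{3 \sin{\left(- w^{2} + \frac{3 w}{2} + \frac{1}{3} \right)}}{4} = G'(w).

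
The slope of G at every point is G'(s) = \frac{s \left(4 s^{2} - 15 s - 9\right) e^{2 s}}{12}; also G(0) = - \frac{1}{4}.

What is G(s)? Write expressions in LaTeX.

G(s) = \frac{s^{3} e^{2 s}}{6} - \frac{7 s^{2} e^{2 s}}{8} + \frac{s e^{2 s}}{2} - \frac{e^{2 s}}{4}

Recognize the product-rule pattern: G'(s) = u'v + uv' with u = \frac{s^{3}}{6} - \frac{7 s^{2}}{8} + \frac{s}{2} - \frac{1}{4}, v = e^{2 s}, so integration by parts undoes it.
A general antiderivative is \frac{\left(4 s^{3} - 21 s^{2} + 12 s - 6\right) e^{2 s}}{24} + C.
The condition gives C = - \frac{1}{4} - (- \frac{1}{4}) = 0.
So G(s) = \frac{s^{3} e^{2 s}}{6} - \frac{7 s^{2} e^{2 s}}{8} + \frac{s e^{2 s}}{2} - \frac{e^{2 s}}{4}.
Check: d/ds[\frac{s^{3} e^{2 s}}{6} - \frac{7 s^{2} e^{2 s}}{8} + \frac{s e^{2 s}}{2} - \frac{e^{2 s}}{4}] = \frac{s^{3} e^{2 s}}{3} - \frac{5 s^{2} e^{2 s}}{4} - \frac{3 s e^{2 s}}{4}, which equals G'(s).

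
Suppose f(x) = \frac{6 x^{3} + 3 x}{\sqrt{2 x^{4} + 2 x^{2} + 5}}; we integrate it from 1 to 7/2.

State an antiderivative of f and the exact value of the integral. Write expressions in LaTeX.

The substitution u = 2 x^{4} + 2 x^{2} + 5 works: f is exactly (dF/du)*(du/dx) for that inner function.
F(x) = \frac{3 \sqrt{2 x^{4} + 2 x^{2} + 5}}{2} is an antiderivative of f.
Check: d/dx[\frac{3 \sqrt{2 x^{4} + 2 x^{2} + 5}}{2}] = \frac{6 x^{3} + 3 x}{\sqrt{2 x^{4} + 2 x^{2} + 5}} = f(x).
F(7/2) = \frac{9 \sqrt{586}}{8}; F(1) = \frac{9}{2}.
Integral = F(7/2) - F(1) = - \frac{9}{2} + \frac{9 \sqrt{586}}{8}.

Antiderivative: F(x) = \frac{3 \sqrt{2 x^{4} + 2 x^{2} + 5}}{2}; value = - \frac{9}{2} + \frac{9 \sqrt{586}}{8}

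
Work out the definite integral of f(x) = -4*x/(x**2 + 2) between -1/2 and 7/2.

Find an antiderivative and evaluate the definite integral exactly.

The substitution u = x**2 + 2 works: f is exactly (dF/du)*(du/dx) for that inner function.
F(x) = -2*log(x**2 + 2) is an antiderivative of f.
Check: d/dx[-2*log(x**2 + 2)] = -4*x/(x**2 + 2) = f(x).
F(7/2) = -2*log(57/4); F(-1/2) = -2*log(9/4).
Integral = F(7/2) - F(-1/2) = -2*log(57/4) + 2*log(9/4).

Antiderivative: F(x) = -2*log(x**2 + 2); value = -2*log(57/4) + 2*log(9/4)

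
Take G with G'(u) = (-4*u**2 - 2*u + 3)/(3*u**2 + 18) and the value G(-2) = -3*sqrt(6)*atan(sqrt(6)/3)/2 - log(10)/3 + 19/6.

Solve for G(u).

Check a candidate G(u) by differentiating: d/du[G] must match the given G'(u).
A general antiderivative is -4*u/3 - log(u**2 + 6)/3 + 3*sqrt(6)*atan(sqrt(6)*u/6)/2 + C.
The condition gives C = -3*sqrt(6)*atan(sqrt(6)/3)/2 - log(10)/3 + 19/6 - (-3*sqrt(6)*atan(sqrt(6)/3)/2 - log(10)/3 + 8/3) = 1/2.
So G(u) = -4*u/3 - log(u**2 + 6)/3 + 3*sqrt(6)*atan(sqrt(6)*u/6)/2 + 1/2.
Check: d/du[-4*u/3 - log(u**2 + 6)/3 + 3*sqrt(6)*atan(sqrt(6)*u/6)/2 + 1/2] = (-4*u**2 - 2*u + 3)/(3*u**2 + 18) = G'(u).

G(u) = -4*u/3 - log(u**2 + 6)/3 + 3*sqrt(6)*atan(sqrt(6)*u/6)/2 + 1/2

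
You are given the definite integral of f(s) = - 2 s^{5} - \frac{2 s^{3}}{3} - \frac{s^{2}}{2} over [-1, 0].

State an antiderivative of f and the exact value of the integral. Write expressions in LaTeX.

The integrand splits into summands that can be handled one at a time.
F(s) = - \frac{s^{3} \left(2 s^{3} + s + 1\right)}{6} is an antiderivative of f.
Check: d/ds[- \frac{s^{3} \left(2 s^{3} + s + 1\right)}{6}] = - 2 s^{5} - \frac{2 s^{3}}{3} - \frac{s^{2}}{2} = f(s).
F(0) = 0; F(-1) = - \frac{1}{3}.
Integral = F(0) - F(-1) = \frac{1}{3}.

Antiderivative: F(s) = - \frac{s^{3} \left(2 s^{3} + s + 1\right)}{6}; value = \frac{1}{3}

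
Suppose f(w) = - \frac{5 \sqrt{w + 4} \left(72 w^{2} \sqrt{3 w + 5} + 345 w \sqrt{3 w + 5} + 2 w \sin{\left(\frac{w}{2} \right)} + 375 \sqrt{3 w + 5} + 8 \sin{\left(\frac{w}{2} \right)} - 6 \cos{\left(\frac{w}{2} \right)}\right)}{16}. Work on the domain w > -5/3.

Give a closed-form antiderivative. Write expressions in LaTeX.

f has the shape u'v + uv' for u = \frac{\left(w + 4\right)^{\frac{3}{2}}}{2} and v = - \frac{5 \left(3 w + 5\right)^{\frac{5}{2}}}{4} + \frac{5 \cos{\left(\frac{w}{2} \right)}}{2} — it is the derivative of the product u*v.
Check: d/dw[- \frac{45 w^{3} \sqrt{w + 4} \sqrt{3 w + 5}}{8} - \frac{165 w^{2} \sqrt{w + 4} \sqrt{3 w + 5}}{4} - \frac{725 w \sqrt{w + 4} \sqrt{3 w + 5}}{8} + \frac{5 w \sqrt{w + 4} \cos{\left(\frac{w}{2} \right)}}{4} - \frac{125 \sqrt{w + 4} \sqrt{3 w + 5}}{2} + 5 \sqrt{w + 4} \cos{\left(\frac{w}{2} \right)}] = \frac{- 1080 w^{4} - 11295 w^{3} - 10 w^{2} \sqrt{3 w + 5} \sin{\left(\frac{w}{2} \right)} - 42150 w^{2} - 80 w \sqrt{3 w + 5} \sin{\left(\frac{w}{2} \right)} + 30 w \sqrt{3 w + 5} \cos{\left(\frac{w}{2} \right)} - 66375 w - 160 \sqrt{3 w + 5} \sin{\left(\frac{w}{2} \right)} + 120 \sqrt{3 w + 5} \cos{\left(\frac{w}{2} \right)} - 37500}{16 \sqrt{w + 4} \sqrt{3 w + 5}}, which equals f(w).

An antiderivative is F(w) = - \frac{45 w^{3} \sqrt{w + 4} \sqrt{3 w + 5}}{8} - \frac{165 w^{2} \sqrt{w + 4} \sqrt{3 w + 5}}{4} - \frac{725 w \sqrt{w + 4} \sqrt{3 w + 5}}{8} + \frac{5 w \sqrt{w + 4} \cos{\left(\frac{w}{2} \right)}}{4} - \frac{125 \sqrt{w + 4} \sqrt{3 w + 5}}{2} + 5 \sqrt{w + 4} \cos{\left(\frac{w}{2} \right)}.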